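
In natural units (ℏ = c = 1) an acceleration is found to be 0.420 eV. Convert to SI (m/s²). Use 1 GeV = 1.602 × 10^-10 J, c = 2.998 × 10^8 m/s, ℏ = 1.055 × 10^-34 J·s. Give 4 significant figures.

1.912 × 10^23 m/s²

Acceleration is [L]/[T]² = c·[E]/ℏ.
1 GeV → c/ℏ × (1 GeV in J) = 4.552 × 10^32 m/s².
Convert the energy scale: 0.420 eV = 4.20 × 10^-10 GeV.
Result: 4.20 × 10^-10 × 4.552 × 10^32 = 1.912 × 10^23 m/s².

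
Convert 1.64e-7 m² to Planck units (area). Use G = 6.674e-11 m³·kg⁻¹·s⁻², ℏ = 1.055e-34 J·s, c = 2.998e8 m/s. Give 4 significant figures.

Planck area: A_P = ℏG/c³ = 2.613e-70 m².
1.64e-7 / 2.613e-70 = 6.276e62

6.276e62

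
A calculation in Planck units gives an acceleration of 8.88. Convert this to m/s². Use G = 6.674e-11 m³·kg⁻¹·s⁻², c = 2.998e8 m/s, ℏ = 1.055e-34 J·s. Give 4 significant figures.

One Planck acceleration: a_P = √(c⁷/(ℏG)) = 5.560e51 m/s².
8.88 × 5.560e51 m/s² = 4.937e52 m/s²

4.937e52 m/s²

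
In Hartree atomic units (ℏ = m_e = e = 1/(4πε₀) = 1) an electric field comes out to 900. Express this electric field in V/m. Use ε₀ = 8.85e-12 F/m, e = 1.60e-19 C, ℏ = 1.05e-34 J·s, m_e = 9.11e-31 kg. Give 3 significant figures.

One atomic unit of electric field: E_au = E_h/(e a₀) = m_e²e⁵/((4πε₀)³ℏ⁴) = 5.20e11 V/m.
900 × 5.20e11 V/m = 4.68e14 V/m

4.68e14 V/m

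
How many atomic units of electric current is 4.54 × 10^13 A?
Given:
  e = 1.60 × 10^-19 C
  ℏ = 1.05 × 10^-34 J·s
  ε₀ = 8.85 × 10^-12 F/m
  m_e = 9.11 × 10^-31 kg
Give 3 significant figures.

6.80 × 10^15

atomic unit of electric current: I_au = e E_h/ℏ = m_e e⁵/((4πε₀)²ℏ³) = 6.67 × 10^-3 A.
4.54 × 10^13 / 6.67 × 10^-3 = 6.80 × 10^15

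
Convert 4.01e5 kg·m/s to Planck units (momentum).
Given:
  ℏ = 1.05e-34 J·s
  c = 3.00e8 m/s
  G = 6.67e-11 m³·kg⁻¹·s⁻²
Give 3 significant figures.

6.15e4

Planck momentum: p_P = √(ℏc³/G) = 6.52 kg·m/s.
4.01e5 / 6.52 = 6.15e4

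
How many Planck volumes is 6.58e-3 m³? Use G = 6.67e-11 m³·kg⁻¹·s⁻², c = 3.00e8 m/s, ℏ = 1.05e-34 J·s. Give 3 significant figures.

Planck volume: V_P = (ℏG/c³)^(3/2) = 4.18e-105 m³.
6.58e-3 / 4.18e-105 = 1.58e102

1.58e102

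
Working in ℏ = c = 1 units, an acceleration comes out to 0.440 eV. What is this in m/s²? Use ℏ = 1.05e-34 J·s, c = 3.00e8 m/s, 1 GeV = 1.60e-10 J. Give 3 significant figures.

2.01e23 m/s²

Acceleration is [L]/[T]² = c·[E]/ℏ.
1 GeV → c/ℏ × (1 GeV in J) = 4.57e32 m/s².
Convert the energy scale: 0.440 eV = 4.40e-10 GeV.
Result: 4.40e-10 × 4.57e32 = 2.01e23 m/s².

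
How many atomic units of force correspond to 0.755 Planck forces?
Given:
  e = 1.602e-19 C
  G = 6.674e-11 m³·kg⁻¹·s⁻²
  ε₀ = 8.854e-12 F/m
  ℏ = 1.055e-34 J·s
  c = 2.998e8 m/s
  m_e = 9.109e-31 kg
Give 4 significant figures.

1.112e51

Planck force: F_P = c⁴/G = 1.210e44 N
atomic unit of force: F_au = E_h/a₀ = m_e²e⁶/((4πε₀)³ℏ⁴) = 8.220e-8 N
0.755 × 1.210e44 / 8.220e-8 = 1.112e51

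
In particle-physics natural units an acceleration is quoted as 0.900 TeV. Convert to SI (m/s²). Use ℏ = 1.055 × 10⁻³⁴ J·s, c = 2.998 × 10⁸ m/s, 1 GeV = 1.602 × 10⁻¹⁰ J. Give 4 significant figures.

Acceleration is [L]/[T]² = c·[E]/ℏ.
1 GeV → c/ℏ × (1 GeV in J) = 4.552 × 10³² m/s².
Convert the energy scale: 0.900 TeV = 900 GeV.
Result: 900 × 4.552 × 10³² = 4.097 × 10³⁵ m/s².

4.097 × 10³⁵ m/s²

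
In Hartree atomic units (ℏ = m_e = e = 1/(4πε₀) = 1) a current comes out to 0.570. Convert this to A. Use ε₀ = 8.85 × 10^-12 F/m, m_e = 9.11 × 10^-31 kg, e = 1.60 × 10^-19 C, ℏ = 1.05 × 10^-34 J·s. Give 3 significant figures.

3.80 × 10^-3 A

One atomic unit of electric current: I_au = e E_h/ℏ = m_e e⁵/((4πε₀)²ℏ³) = 6.67 × 10^-3 A.
0.570 × 6.67 × 10^-3 A = 3.80 × 10^-3 A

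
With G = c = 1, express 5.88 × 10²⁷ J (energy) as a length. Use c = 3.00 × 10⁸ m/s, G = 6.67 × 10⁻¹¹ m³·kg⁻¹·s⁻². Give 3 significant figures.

Energy → length via G/c⁴.
5.88 × 10²⁷ J × (G/c⁴) = 4.84 × 10⁻¹⁷ m

4.84 × 10⁻¹⁷ m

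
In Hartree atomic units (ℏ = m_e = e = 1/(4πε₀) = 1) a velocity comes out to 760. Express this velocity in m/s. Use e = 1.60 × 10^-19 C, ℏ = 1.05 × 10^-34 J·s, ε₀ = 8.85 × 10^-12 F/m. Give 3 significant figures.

1.67 × 10^9 m/s

One atomic unit of velocity: v_au = e²/(4πε₀ℏ) = 2.19 × 10^6 m/s.
760 × 2.19 × 10^6 m/s = 1.67 × 10^9 m/s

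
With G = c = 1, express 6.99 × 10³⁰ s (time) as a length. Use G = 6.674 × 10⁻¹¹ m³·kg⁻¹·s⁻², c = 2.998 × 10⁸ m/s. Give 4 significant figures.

2.096 × 10³⁹ m

Time → length via c.
6.99 × 10³⁰ s × (c) = 2.096 × 10³⁹ m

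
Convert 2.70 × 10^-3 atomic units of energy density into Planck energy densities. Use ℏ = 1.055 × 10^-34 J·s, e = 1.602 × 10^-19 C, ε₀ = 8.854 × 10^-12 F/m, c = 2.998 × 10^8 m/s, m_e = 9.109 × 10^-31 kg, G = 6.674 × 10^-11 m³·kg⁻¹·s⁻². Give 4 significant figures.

atomic unit of energy density: u_au = E_h/a₀³ = m_e⁴e¹⁰/((4πε₀)⁵ℏ⁸) = 2.929 × 10^13 J/m³
Planck energy density: u_P = c⁷/(ℏG²) = 4.632 × 10^113 J/m³
2.70 × 10^-3 × 2.929 × 10^13 / 4.632 × 10^113 = 1.707 × 10^-103

1.707 × 10^-103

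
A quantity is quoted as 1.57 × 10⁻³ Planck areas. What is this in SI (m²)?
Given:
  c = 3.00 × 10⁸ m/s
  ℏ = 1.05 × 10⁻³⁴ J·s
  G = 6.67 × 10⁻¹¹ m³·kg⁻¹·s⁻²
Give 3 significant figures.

One Planck area: A_P = ℏG/c³ = 2.59 × 10⁻⁷⁰ m².
1.57 × 10⁻³ × 2.59 × 10⁻⁷⁰ m² = 4.07 × 10⁻⁷³ m²

4.07 × 10⁻⁷³ m²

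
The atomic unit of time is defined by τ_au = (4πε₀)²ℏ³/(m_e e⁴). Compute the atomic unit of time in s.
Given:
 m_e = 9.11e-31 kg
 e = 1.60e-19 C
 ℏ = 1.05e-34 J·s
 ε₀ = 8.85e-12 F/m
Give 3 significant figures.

τ_au = (4πε₀)²ℏ³/(m_e e⁴)
E_h = 4.38e-18 J
ℏ/E_h = 2.40e-17 s

2.40e-17 s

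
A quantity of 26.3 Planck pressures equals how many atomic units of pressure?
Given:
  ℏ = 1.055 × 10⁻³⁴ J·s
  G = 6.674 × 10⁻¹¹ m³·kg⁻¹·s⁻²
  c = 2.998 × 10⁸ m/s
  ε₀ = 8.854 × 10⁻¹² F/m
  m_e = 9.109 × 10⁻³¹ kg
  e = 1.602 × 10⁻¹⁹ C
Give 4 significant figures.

4.159 × 10¹⁰¹

Planck pressure: p_P = c⁷/(ℏG²) = 4.632 × 10¹¹³ Pa
atomic unit of pressure: P_au = E_h/a₀³ = m_e⁴e¹⁰/((4πε₀)⁵ℏ⁸) = 2.929 × 10¹³ Pa
26.3 × 4.632 × 10¹¹³ / 2.929 × 10¹³ = 4.159 × 10¹⁰¹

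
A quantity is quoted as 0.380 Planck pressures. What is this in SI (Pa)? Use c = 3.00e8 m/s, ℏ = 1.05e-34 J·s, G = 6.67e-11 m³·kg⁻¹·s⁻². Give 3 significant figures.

1.78e113 Pa

One Planck pressure: p_P = c⁷/(ℏG²) = 4.68e113 Pa.
0.380 × 4.68e113 Pa = 1.78e113 Pa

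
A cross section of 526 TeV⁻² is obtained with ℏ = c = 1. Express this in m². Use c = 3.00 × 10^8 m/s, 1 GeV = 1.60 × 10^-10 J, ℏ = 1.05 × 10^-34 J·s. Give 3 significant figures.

Area is [L]² = [E]⁻²·(ℏc)²; restore (ℏc)².
1 GeV⁻² → (ℏc)² × (1 GeV in J)⁻² = 3.88 × 10^-32 m².
Convert the energy scale: 526 TeV⁻² = 5.26 × 10^-4 GeV⁻².
Result: 5.26 × 10^-4 × 3.88 × 10^-32 = 2.04 × 10^-35 m².

2.04 × 10^-35 m²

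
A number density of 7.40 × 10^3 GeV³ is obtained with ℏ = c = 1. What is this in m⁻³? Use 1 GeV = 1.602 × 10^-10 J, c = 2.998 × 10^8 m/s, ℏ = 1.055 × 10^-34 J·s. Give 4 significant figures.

9.615 × 10^50 m⁻³

Number density is [L]⁻³ = [E]³/(ℏc)³.
1 GeV³ → 1/(ℏc)³ × (1 GeV in J)³ = 1.299 × 10^47 m⁻³.
Result: 7.40 × 10^3 × 1.299 × 10^47 = 9.615 × 10^50 m⁻³.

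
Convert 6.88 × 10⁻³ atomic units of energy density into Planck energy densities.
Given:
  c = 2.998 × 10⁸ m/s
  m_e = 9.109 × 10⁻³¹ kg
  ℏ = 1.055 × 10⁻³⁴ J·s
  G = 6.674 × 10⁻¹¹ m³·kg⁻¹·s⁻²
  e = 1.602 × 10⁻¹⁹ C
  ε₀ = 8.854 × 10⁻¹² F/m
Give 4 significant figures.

4.350 × 10⁻¹⁰³

atomic unit of energy density: u_au = E_h/a₀³ = m_e⁴e¹⁰/((4πε₀)⁵ℏ⁸) = 2.929 × 10¹³ J/m³
Planck energy density: u_P = c⁷/(ℏG²) = 4.632 × 10¹¹³ J/m³
6.88 × 10⁻³ × 2.929 × 10¹³ / 4.632 × 10¹¹³ = 4.350 × 10⁻¹⁰³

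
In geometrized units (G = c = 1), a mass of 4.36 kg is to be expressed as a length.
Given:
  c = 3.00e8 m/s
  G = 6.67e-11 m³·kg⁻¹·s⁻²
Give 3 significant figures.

3.23e-27 m

In G = c = 1 units mass has dimensions of length; the conversion factor is G/c².
4.36 kg × (G/c²) = 3.23e-27 m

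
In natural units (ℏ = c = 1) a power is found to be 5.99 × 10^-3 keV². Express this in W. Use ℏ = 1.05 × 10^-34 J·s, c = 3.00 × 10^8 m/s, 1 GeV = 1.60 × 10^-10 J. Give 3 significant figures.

1.46 W

Power is [E]/[T] = [E]²/ℏ.
1 GeV² → 1/ℏ × (1 GeV in J)² = 2.44 × 10^14 W.
Convert the energy scale: 5.99 × 10^-3 keV² = 5.99 × 10^-15 GeV².
Result: 5.99 × 10^-15 × 2.44 × 10^14 = 1.46 W.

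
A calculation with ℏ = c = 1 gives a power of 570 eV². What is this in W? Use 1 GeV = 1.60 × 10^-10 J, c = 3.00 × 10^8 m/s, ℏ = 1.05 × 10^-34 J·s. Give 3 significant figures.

Power is [E]/[T] = [E]²/ℏ.
1 GeV² → 1/ℏ × (1 GeV in J)² = 2.44 × 10^14 W.
Convert the energy scale: 570 eV² = 5.70 × 10^-16 GeV².
Result: 5.70 × 10^-16 × 2.44 × 10^14 = 0.139 W.

0.139 W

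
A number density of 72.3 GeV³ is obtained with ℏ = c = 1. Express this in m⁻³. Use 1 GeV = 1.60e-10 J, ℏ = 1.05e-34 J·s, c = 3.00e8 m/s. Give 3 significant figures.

9.47e48 m⁻³

Number density is [L]⁻³ = [E]³/(ℏc)³.
1 GeV³ → 1/(ℏc)³ × (1 GeV in J)³ = 1.31e47 m⁻³.
Result: 72.3 × 1.31e47 = 9.47e48 m⁻³.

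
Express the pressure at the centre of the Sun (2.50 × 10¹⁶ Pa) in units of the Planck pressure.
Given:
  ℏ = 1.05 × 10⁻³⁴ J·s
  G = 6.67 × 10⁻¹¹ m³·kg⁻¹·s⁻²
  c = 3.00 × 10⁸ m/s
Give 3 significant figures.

5.34 × 10⁻⁹⁸

Planck pressure: p_P = c⁷/(ℏG²) = 4.68 × 10¹¹³ Pa.
2.50 × 10¹⁶ / 4.68 × 10¹¹³ = 5.34 × 10⁻⁹⁸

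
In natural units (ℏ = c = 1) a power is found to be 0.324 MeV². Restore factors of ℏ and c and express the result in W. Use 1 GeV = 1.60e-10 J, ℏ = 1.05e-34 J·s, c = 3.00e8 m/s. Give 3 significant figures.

Power is [E]/[T] = [E]²/ℏ.
1 GeV² → 1/ℏ × (1 GeV in J)² = 2.44e14 W.
Convert the energy scale: 0.324 MeV² = 3.24e-7 GeV².
Result: 3.24e-7 × 2.44e14 = 7.90e7 W.

7.90e7 W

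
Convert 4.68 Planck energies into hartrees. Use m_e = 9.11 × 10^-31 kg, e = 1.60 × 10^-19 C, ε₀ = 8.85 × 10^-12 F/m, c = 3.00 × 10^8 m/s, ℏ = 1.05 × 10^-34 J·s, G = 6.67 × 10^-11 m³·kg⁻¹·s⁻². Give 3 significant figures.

2.09 × 10^27

Planck energy: E_P = √(ℏc⁵/G) = 1.96 × 10^9 J
hartree: E_h = m_e e⁴/(4πε₀ℏ)² = 4.38 × 10^-18 J
4.68 × 1.96 × 10^9 / 4.38 × 10^-18 = 2.09 × 10^27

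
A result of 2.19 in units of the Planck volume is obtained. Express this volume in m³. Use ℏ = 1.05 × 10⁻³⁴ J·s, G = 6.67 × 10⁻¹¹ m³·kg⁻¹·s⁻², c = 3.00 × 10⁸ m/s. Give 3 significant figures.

One Planck volume: V_P = (ℏG/c³)^(3/2) = 4.18 × 10⁻¹⁰⁵ m³.
2.19 × 4.18 × 10⁻¹⁰⁵ m³ = 9.15 × 10⁻¹⁰⁵ m³

9.15 × 10⁻¹⁰⁵ m³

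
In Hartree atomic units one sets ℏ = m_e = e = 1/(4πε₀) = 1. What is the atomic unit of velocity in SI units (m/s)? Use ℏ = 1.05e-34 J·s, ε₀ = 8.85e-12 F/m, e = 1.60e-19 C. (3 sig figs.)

v_au = e²/(4πε₀ℏ)
  = 2.56e-38 / 1.17e-44
  = 2.19e6 m/s

2.19e6 m/s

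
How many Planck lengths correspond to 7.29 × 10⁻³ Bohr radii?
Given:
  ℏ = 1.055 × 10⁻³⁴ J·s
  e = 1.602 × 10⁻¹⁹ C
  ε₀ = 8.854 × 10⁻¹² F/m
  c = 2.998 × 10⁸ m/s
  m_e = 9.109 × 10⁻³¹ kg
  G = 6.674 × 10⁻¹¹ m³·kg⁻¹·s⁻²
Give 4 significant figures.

2.389 × 10²²

Bohr radius: a₀ = 4πε₀ℏ²/(m_e e²) = 5.297 × 10⁻¹¹ m
Planck length: ℓ_P = √(ℏG/c³) = 1.616 × 10⁻³⁵ m
7.29 × 10⁻³ × 5.297 × 10⁻¹¹ / 1.616 × 10⁻³⁵ = 2.389 × 10²²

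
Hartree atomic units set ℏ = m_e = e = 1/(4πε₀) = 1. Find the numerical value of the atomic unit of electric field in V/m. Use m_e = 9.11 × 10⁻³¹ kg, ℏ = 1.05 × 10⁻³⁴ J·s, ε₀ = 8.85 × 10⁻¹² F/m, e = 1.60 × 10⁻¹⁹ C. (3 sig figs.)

From ℏ = m_e = e = 1/(4πε₀) = 1 the electric field scale is E_au = E_h/(e a₀) = m_e²e⁵/((4πε₀)³ℏ⁴).
E_h = 4.38 × 10⁻¹⁸ J
a₀ = 5.26 × 10⁻¹¹ m
E_h/(e·a₀) = 5.20 × 10¹¹ V/m

5.20 × 10¹¹ V/m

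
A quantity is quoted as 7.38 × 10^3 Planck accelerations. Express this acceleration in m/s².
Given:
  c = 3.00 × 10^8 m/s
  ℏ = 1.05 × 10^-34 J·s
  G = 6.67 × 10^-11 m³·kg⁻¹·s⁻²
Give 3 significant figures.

One Planck acceleration: a_P = √(c⁷/(ℏG)) = 5.59 × 10^51 m/s².
7.38 × 10^3 × 5.59 × 10^51 m/s² = 4.12 × 10^55 m/s²

4.12 × 10^55 m/s²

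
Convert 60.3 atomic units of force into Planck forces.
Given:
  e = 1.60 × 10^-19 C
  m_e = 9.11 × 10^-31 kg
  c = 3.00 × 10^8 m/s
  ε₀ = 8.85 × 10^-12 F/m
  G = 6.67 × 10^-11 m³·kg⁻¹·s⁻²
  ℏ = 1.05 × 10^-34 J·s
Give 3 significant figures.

atomic unit of force: F_au = E_h/a₀ = m_e²e⁶/((4πε₀)³ℏ⁴) = 8.33 × 10^-8 N
Planck force: F_P = c⁴/G = 1.21 × 10^44 N
60.3 × 8.33 × 10^-8 / 1.21 × 10^44 = 4.14 × 10^-50

4.14 × 10^-50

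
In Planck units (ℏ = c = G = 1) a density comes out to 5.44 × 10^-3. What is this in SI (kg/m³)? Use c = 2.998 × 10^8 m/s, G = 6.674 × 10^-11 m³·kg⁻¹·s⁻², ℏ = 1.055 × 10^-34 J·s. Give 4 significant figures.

One Planck density: ρ_P = c⁵/(ℏG²) = 5.154 × 10^96 kg/m³.
5.44 × 10^-3 × 5.154 × 10^96 kg/m³ = 2.804 × 10^94 kg/m³

2.804 × 10^94 kg/m³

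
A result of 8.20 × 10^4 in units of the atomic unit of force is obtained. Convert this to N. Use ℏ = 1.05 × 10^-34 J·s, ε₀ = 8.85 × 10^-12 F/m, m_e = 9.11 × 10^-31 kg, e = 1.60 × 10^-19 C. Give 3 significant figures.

One atomic unit of force: F_au = E_h/a₀ = m_e²e⁶/((4πε₀)³ℏ⁴) = 8.33 × 10^-8 N.
8.20 × 10^4 × 8.33 × 10^-8 N = 6.83 × 10^-3 N

6.83 × 10^-3 N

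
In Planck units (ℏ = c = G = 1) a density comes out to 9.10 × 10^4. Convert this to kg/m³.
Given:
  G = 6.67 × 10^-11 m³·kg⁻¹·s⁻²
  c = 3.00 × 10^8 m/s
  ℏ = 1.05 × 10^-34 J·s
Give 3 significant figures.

4.73 × 10^101 kg/m³

One Planck density: ρ_P = c⁵/(ℏG²) = 5.20 × 10^96 kg/m³.
9.10 × 10^4 × 5.20 × 10^96 kg/m³ = 4.73 × 10^101 kg/m³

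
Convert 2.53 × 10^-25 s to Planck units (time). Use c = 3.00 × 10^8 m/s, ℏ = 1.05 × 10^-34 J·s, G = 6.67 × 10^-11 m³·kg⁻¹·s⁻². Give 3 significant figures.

Planck time: t_P = √(ℏG/c⁵) = 5.37 × 10^-44 s.
2.53 × 10^-25 / 5.37 × 10^-44 = 4.71 × 10^18

4.71 × 10^18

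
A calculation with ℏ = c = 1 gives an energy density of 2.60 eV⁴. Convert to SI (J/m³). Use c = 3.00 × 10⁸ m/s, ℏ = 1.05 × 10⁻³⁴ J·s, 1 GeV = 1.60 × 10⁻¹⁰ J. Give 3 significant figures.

54.5 J/m³

[E]/[L]³ = [E]⁴/(ℏc)³; restore (ℏc)⁻³.
1 GeV⁴ → 1/(ℏc)³ × (1 GeV in J)⁴ = 2.10 × 10³⁷ J/m³.
Convert the energy scale: 2.60 eV⁴ = 2.60 × 10⁻³⁶ GeV⁴.
Result: 2.60 × 10⁻³⁶ × 2.10 × 10³⁷ = 54.5 J/m³.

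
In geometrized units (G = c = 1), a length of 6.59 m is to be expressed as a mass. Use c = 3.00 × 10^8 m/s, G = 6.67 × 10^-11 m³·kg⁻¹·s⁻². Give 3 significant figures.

8.89 × 10^27 kg

Length → mass via c²/G.
6.59 m × (c²/G) = 8.89 × 10^27 kg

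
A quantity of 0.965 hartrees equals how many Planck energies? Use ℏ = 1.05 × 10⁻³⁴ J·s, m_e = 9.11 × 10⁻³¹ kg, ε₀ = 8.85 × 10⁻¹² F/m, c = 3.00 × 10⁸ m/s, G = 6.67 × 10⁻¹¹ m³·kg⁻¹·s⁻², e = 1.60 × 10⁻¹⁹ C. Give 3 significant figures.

hartree: E_h = m_e e⁴/(4πε₀ℏ)² = 4.38 × 10⁻¹⁸ J
Planck energy: E_P = √(ℏc⁵/G) = 1.96 × 10⁹ J
0.965 × 4.38 × 10⁻¹⁸ / 1.96 × 10⁹ = 2.16 × 10⁻²⁷

2.16 × 10⁻²⁷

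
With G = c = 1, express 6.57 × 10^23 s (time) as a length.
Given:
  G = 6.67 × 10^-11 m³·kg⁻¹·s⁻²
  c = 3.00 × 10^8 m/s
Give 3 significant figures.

Time → length via c.
6.57 × 10^23 s × (c) = 1.97 × 10^32 m

1.97 × 10^32 m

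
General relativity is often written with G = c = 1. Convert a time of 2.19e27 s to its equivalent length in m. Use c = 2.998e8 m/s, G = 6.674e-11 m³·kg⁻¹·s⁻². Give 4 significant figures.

Time → length via c.
2.19e27 s × (c) = 6.566e35 m

6.566e35 m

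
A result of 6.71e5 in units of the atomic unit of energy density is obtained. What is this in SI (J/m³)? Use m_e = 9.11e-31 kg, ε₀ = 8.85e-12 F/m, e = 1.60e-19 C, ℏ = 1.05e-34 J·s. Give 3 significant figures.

2.02e19 J/m³

One atomic unit of energy density: u_au = E_h/a₀³ = m_e⁴e¹⁰/((4πε₀)⁵ℏ⁸) = 3.01e13 J/m³.
6.71e5 × 3.01e13 J/m³ = 2.02e19 J/m³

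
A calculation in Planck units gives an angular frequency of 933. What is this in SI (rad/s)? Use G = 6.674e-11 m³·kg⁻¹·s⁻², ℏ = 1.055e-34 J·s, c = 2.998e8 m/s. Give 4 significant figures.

One Planck angular frequency: ω_P = √(c⁵/(ℏG)) = 1.855e43 rad/s.
933 × 1.855e43 rad/s = 1.730e46 rad/s

1.730e46 rad/s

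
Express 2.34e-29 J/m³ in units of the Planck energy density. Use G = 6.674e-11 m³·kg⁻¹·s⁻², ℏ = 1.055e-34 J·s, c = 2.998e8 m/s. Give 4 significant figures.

5.051e-143

Planck energy density: u_P = c⁷/(ℏG²) = 4.632e113 J/m³.
2.34e-29 / 4.632e113 = 5.051e-143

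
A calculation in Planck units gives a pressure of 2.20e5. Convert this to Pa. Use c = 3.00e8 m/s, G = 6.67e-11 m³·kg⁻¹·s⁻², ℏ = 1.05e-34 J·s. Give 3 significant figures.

1.03e119 Pa

One Planck pressure: p_P = c⁷/(ℏG²) = 4.68e113 Pa.
2.20e5 × 4.68e113 Pa = 1.03e119 Pa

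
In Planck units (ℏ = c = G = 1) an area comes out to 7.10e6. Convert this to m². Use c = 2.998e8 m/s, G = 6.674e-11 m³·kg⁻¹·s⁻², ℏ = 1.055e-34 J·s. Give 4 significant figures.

One Planck area: A_P = ℏG/c³ = 2.613e-70 m².
7.10e6 × 2.613e-70 m² = 1.855e-63 m²

1.855e-63 m²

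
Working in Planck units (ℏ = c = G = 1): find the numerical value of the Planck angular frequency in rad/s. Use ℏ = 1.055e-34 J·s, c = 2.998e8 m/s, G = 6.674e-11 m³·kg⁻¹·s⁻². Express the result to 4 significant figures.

Dimensional analysis gives ω_P = √(c⁵/(ℏG)).
  = √(3.440e86)
  = 1.855e43 rad/s

1.855e43 rad/s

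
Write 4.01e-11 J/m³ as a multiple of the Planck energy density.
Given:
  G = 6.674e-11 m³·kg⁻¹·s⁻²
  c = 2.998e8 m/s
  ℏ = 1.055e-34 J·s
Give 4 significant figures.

Planck energy density: u_P = c⁷/(ℏG²) = 4.632e113 J/m³.
4.01e-11 / 4.632e113 = 8.657e-125

8.657e-125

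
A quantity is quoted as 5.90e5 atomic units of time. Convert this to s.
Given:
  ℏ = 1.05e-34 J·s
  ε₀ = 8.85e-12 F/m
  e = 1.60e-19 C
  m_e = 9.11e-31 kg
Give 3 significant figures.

One atomic unit of time: τ_au = (4πε₀)²ℏ³/(m_e e⁴) = 2.40e-17 s.
5.90e5 × 2.40e-17 s = 1.41e-11 s

1.41e-11 s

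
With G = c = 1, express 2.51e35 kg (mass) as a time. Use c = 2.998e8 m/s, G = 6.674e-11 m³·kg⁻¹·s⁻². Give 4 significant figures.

Mass → time via G/c³.
2.51e35 kg × (G/c³) = 0.6217 s

0.6217 s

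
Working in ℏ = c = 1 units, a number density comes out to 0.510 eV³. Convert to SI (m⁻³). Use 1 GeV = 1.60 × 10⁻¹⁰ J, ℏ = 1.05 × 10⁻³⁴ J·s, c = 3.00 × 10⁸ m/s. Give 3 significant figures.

6.68 × 10¹⁹ m⁻³

Number density is [L]⁻³ = [E]³/(ℏc)³.
1 GeV³ → 1/(ℏc)³ × (1 GeV in J)³ = 1.31 × 10⁴⁷ m⁻³.
Convert the energy scale: 0.510 eV³ = 5.10 × 10⁻²⁸ GeV³.
Result: 5.10 × 10⁻²⁸ × 1.31 × 10⁴⁷ = 6.68 × 10¹⁹ m⁻³.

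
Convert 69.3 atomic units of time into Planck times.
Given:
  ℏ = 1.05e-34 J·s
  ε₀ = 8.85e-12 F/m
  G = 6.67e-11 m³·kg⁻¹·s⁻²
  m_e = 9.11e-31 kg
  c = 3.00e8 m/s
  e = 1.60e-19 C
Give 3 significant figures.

3.10e28

atomic unit of time: τ_au = (4πε₀)²ℏ³/(m_e e⁴) = 2.40e-17 s
Planck time: t_P = √(ℏG/c⁵) = 5.37e-44 s
69.3 × 2.40e-17 / 5.37e-44 = 3.10e28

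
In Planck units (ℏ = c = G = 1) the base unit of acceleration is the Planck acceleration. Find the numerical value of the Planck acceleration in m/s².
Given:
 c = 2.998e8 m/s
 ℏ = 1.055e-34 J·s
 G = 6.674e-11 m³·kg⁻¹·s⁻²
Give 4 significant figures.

5.560e51 m/s²

a_P = √(c⁷/(ℏG))
  = √(3.092e103)
  = 5.560e51 m/s²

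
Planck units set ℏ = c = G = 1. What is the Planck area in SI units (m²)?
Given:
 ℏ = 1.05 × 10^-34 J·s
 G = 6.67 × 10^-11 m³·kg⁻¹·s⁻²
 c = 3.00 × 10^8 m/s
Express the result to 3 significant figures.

2.59 × 10^-70 m²

From ℏ = c = G = 1 the area scale is A_P = ℏG/c³.
  = 7.00 × 10^-45 / 2.70 × 10^25
  = 2.59 × 10^-70 m²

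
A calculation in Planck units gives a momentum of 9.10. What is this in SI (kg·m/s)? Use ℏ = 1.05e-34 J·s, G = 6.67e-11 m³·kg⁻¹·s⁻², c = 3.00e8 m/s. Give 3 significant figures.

One Planck momentum: p_P = √(ℏc³/G) = 6.52 kg·m/s.
9.10 × 6.52 kg·m/s = 59.3 kg·m/s

59.3 kg·m/s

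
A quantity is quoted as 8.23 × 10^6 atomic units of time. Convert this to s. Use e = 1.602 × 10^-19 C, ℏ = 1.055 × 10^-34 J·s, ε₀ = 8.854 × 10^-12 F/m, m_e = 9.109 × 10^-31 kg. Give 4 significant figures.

1.994 × 10^-10 s

One atomic unit of time: τ_au = (4πε₀)²ℏ³/(m_e e⁴) = 2.423 × 10^-17 s.
8.23 × 10^6 × 2.423 × 10^-17 s = 1.994 × 10^-10 s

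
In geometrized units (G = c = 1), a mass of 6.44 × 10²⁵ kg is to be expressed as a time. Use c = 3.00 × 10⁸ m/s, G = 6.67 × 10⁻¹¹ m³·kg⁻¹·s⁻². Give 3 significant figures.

Mass → time via G/c³.
6.44 × 10²⁵ kg × (G/c³) = 1.59 × 10⁻¹⁰ s

1.59 × 10⁻¹⁰ s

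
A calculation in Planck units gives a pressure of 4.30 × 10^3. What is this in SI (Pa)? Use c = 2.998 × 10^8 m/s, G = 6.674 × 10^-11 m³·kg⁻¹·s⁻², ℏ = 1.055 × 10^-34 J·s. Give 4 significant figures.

1.992 × 10^117 Pa

One Planck pressure: p_P = c⁷/(ℏG²) = 4.632 × 10^113 Pa.
4.30 × 10^3 × 4.632 × 10^113 Pa = 1.992 × 10^117 Pa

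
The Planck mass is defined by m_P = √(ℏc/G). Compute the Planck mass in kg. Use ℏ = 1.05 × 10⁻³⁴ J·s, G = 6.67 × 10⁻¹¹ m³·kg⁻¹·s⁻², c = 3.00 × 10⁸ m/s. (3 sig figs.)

m_P = √(ℏc/G)
  = √(4.72 × 10⁻¹⁶)
  = 2.17 × 10⁻⁸ kg

2.17 × 10⁻⁸ kg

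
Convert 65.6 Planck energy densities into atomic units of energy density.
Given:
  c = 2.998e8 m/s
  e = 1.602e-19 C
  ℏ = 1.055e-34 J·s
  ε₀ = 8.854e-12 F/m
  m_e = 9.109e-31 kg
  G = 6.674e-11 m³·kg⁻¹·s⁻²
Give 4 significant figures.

1.037e102

Planck energy density: u_P = c⁷/(ℏG²) = 4.632e113 J/m³
atomic unit of energy density: u_au = E_h/a₀³ = m_e⁴e¹⁰/((4πε₀)⁵ℏ⁸) = 2.929e13 J/m³
65.6 × 4.632e113 / 2.929e13 = 1.037e102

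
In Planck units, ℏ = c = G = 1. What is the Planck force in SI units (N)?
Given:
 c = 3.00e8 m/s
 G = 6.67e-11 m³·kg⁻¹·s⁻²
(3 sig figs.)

The unique combination of the constants set to 1 with dimensions of force is F_P = c⁴/G.
  = 8.10e33 / 6.67e-11
  = 1.21e44 N

1.21e44 N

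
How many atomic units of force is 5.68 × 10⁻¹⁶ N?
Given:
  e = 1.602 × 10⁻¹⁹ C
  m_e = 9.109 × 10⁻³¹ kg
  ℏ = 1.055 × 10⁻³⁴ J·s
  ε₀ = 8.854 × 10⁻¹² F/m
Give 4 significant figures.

atomic unit of force: F_au = E_h/a₀ = m_e²e⁶/((4πε₀)³ℏ⁴) = 8.220 × 10⁻⁸ N.
5.68 × 10⁻¹⁶ / 8.220 × 10⁻⁸ = 6.910 × 10⁻⁹

6.910 × 10⁻⁹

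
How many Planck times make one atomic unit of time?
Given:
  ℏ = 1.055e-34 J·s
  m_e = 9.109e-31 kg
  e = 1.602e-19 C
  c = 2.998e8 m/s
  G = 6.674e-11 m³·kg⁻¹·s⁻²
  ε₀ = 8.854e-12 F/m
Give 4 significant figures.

atomic unit of time: τ_au = (4πε₀)²ℏ³/(m_e e⁴) = 2.423e-17 s
Planck time: t_P = √(ℏG/c⁵) = 5.392e-44 s
ratio = 2.423e-17 / 5.392e-44 = 4.494e26

4.494e26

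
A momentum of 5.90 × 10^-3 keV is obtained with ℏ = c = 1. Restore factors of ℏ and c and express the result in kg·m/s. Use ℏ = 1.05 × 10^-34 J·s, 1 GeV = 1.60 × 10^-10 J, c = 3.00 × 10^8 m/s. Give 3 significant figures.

3.15 × 10^-27 kg·m/s

Momentum is [E]/c; divide by c.
1 GeV → 1/c × (1 GeV in J) = 5.33 × 10^-19 kg·m/s.
Convert the energy scale: 5.90 × 10^-3 keV = 5.90 × 10^-9 GeV.
Result: 5.90 × 10^-9 × 5.33 × 10^-19 = 3.15 × 10^-27 kg·m/s.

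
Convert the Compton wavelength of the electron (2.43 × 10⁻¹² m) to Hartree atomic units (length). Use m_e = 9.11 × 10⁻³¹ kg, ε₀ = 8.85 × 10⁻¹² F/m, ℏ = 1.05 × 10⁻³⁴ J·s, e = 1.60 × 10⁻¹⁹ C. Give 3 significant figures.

Bohr radius: a₀ = 4πε₀ℏ²/(m_e e²) = 5.26 × 10⁻¹¹ m.
2.43 × 10⁻¹² / 5.26 × 10⁻¹¹ = 0.0462

0.0462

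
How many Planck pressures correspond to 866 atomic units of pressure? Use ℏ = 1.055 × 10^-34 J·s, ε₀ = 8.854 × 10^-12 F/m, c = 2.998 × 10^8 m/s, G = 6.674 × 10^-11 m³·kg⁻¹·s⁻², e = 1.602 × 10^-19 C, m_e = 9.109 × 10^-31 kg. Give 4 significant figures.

5.476 × 10^-98

atomic unit of pressure: P_au = E_h/a₀³ = m_e⁴e¹⁰/((4πε₀)⁵ℏ⁸) = 2.929 × 10^13 Pa
Planck pressure: p_P = c⁷/(ℏG²) = 4.632 × 10^113 Pa
866 × 2.929 × 10^13 / 4.632 × 10^113 = 5.476 × 10^-98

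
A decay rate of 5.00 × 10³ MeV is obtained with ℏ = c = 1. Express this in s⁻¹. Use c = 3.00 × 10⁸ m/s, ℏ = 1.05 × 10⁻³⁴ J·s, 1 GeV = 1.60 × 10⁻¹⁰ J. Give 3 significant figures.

A rate is [E]/ℏ; divide by ℏ.
1 GeV → 1/ℏ × (1 GeV in J) = 1.52 × 10²⁴ s⁻¹.
Convert the energy scale: 5.00 × 10³ MeV = 5 GeV.
Result: 5 × 1.52 × 10²⁴ = 7.62 × 10²⁴ s⁻¹.

7.62 × 10²⁴ s⁻¹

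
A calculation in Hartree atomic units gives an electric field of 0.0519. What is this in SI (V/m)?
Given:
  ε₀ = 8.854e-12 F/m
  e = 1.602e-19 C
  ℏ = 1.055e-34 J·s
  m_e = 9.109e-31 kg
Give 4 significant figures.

One atomic unit of electric field: E_au = E_h/(e a₀) = m_e²e⁵/((4πε₀)³ℏ⁴) = 5.131e11 V/m.
0.0519 × 5.131e11 V/m = 2.663e10 V/m

2.663e10 V/m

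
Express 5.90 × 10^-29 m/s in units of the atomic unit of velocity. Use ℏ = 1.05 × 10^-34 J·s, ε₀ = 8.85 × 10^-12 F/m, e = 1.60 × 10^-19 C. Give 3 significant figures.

2.69 × 10^-35

atomic unit of velocity: v_au = e²/(4πε₀ℏ) = 2.19 × 10^6 m/s.
5.90 × 10^-29 / 2.19 × 10^6 = 2.69 × 10^-35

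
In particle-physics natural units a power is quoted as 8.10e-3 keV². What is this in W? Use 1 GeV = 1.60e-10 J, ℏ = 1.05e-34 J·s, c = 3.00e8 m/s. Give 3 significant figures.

1.97 W

Power is [E]/[T] = [E]²/ℏ.
1 GeV² → 1/ℏ × (1 GeV in J)² = 2.44e14 W.
Convert the energy scale: 8.10e-3 keV² = 8.10e-15 GeV².
Result: 8.10e-15 × 2.44e14 = 1.97 W.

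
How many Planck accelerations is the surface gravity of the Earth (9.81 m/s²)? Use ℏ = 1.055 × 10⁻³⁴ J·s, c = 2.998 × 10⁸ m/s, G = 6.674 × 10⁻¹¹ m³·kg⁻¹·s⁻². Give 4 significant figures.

Planck acceleration: a_P = √(c⁷/(ℏG)) = 5.560 × 10⁵¹ m/s².
9.81 / 5.560 × 10⁵¹ = 1.764 × 10⁻⁵¹

1.764 × 10⁻⁵¹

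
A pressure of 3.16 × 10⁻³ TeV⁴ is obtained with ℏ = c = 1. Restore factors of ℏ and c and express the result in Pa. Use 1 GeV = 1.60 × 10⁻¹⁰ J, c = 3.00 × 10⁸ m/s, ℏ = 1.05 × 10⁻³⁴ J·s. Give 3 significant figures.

6.63 × 10⁴⁶ Pa

Pressure is [E]/[L]³ = [E]⁴/(ℏc)³.
1 GeV⁴ → 1/(ℏc)³ × (1 GeV in J)⁴ = 2.10 × 10³⁷ Pa.
Convert the energy scale: 3.16 × 10⁻³ TeV⁴ = 3.16 × 10⁹ GeV⁴.
Result: 3.16 × 10⁹ × 2.10 × 10³⁷ = 6.63 × 10⁴⁶ Pa.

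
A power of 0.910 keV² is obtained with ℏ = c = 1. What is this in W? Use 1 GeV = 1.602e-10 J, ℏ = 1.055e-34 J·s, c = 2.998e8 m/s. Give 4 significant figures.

221.4 W

Power is [E]/[T] = [E]²/ℏ.
1 GeV² → 1/ℏ × (1 GeV in J)² = 2.433e14 W.
Convert the energy scale: 0.910 keV² = 9.10e-13 GeV².
Result: 9.10e-13 × 2.433e14 = 221.4 W.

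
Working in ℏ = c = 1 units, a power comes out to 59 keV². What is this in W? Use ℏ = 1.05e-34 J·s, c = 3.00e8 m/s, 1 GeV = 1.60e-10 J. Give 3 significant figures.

1.44e4 W

Power is [E]/[T] = [E]²/ℏ.
1 GeV² → 1/ℏ × (1 GeV in J)² = 2.44e14 W.
Convert the energy scale: 59 keV² = 5.90e-11 GeV².
Result: 5.90e-11 × 2.44e14 = 1.44e4 W.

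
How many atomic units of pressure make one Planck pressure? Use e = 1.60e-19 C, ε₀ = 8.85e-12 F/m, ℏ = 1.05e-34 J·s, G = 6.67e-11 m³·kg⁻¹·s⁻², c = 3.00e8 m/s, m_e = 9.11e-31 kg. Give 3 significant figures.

Planck pressure: p_P = c⁷/(ℏG²) = 4.68e113 Pa
atomic unit of pressure: P_au = E_h/a₀³ = m_e⁴e¹⁰/((4πε₀)⁵ℏ⁸) = 3.01e13 Pa
ratio = 4.68e113 / 3.01e13 = 1.55e100

1.55e100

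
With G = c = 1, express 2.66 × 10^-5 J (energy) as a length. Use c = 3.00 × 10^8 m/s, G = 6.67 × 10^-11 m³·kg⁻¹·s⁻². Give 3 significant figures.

Energy → length via G/c⁴.
2.66 × 10^-5 J × (G/c⁴) = 2.19 × 10^-49 m

2.19 × 10^-49 m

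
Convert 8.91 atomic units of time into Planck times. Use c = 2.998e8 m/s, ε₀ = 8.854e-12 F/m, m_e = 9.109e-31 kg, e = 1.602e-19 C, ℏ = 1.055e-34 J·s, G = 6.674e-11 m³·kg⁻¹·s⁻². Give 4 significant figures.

4.004e27

atomic unit of time: τ_au = (4πε₀)²ℏ³/(m_e e⁴) = 2.423e-17 s
Planck time: t_P = √(ℏG/c⁵) = 5.392e-44 s
8.91 × 2.423e-17 / 5.392e-44 = 4.004e27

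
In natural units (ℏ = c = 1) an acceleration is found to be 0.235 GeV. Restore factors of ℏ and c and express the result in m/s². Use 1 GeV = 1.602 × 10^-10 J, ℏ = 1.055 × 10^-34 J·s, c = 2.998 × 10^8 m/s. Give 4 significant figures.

Acceleration is [L]/[T]² = c·[E]/ℏ.
1 GeV → c/ℏ × (1 GeV in J) = 4.552 × 10^32 m/s².
Result: 0.235 × 4.552 × 10^32 = 1.070 × 10^32 m/s².

1.070 × 10^32 m/s²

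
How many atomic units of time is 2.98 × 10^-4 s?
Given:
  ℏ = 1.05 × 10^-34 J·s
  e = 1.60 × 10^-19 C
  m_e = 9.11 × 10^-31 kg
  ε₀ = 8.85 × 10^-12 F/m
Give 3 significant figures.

1.24 × 10^13

atomic unit of time: τ_au = (4πε₀)²ℏ³/(m_e e⁴) = 2.40 × 10^-17 s.
2.98 × 10^-4 / 2.40 × 10^-17 = 1.24 × 10^13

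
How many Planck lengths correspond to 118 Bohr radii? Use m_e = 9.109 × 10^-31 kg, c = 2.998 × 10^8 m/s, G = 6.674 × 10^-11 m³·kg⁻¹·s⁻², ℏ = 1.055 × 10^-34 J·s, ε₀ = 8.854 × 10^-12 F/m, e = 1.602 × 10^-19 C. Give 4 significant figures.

3.867 × 10^26

Bohr radius: a₀ = 4πε₀ℏ²/(m_e e²) = 5.297 × 10^-11 m
Planck length: ℓ_P = √(ℏG/c³) = 1.616 × 10^-35 m
118 × 5.297 × 10^-11 / 1.616 × 10^-35 = 3.867 × 10^26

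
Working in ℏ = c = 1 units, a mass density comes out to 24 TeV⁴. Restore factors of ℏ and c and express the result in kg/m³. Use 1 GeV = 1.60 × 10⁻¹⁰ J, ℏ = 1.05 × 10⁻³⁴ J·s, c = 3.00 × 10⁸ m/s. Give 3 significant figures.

Mass density is [E]/(c²[L]³) = [E]⁴/(ℏ³c⁵).
1 GeV⁴ → 1/(ℏ³c⁵) × (1 GeV in J)⁴ = 2.33 × 10²⁰ kg/m³.
Convert the energy scale: 24 TeV⁴ = 2.40 × 10¹³ GeV⁴.
Result: 2.40 × 10¹³ × 2.33 × 10²⁰ = 5.59 × 10³³ kg/m³.

5.59 × 10³³ kg/m³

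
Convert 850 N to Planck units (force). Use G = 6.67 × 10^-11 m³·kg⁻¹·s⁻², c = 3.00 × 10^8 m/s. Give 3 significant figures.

7.00 × 10^-42

Planck force: F_P = c⁴/G = 1.21 × 10^44 N.
850 / 1.21 × 10^44 = 7.00 × 10^-42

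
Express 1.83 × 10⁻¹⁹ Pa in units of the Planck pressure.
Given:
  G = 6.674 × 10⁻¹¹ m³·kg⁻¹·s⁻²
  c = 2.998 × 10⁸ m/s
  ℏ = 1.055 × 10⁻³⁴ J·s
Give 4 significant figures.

Planck pressure: p_P = c⁷/(ℏG²) = 4.632 × 10¹¹³ Pa.
1.83 × 10⁻¹⁹ / 4.632 × 10¹¹³ = 3.951 × 10⁻¹³³

3.951 × 10⁻¹³³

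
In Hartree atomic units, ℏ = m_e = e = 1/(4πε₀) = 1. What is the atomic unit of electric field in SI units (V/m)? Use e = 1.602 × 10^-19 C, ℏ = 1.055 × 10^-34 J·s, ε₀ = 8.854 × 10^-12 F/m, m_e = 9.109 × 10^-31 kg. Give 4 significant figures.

Dimensional analysis gives E_au = E_h/(e a₀) = m_e²e⁵/((4πε₀)³ℏ⁴).
E_h = 4.354 × 10^-18 J
a₀ = 5.297 × 10^-11 m
E_h/(e·a₀) = 5.131 × 10^11 V/m

5.131 × 10^11 V/m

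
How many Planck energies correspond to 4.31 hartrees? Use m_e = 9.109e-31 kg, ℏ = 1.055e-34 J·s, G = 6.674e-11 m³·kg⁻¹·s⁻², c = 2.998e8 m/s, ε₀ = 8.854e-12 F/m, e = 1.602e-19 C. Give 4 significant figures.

hartree: E_h = m_e e⁴/(4πε₀ℏ)² = 4.354e-18 J
Planck energy: E_P = √(ℏc⁵/G) = 1.957e9 J
4.31 × 4.354e-18 / 1.957e9 = 9.591e-27

9.591e-27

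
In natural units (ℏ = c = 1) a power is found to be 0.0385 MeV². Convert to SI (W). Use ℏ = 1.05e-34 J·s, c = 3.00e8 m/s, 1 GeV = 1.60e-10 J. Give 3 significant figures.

9.39e6 W

Power is [E]/[T] = [E]²/ℏ.
1 GeV² → 1/ℏ × (1 GeV in J)² = 2.44e14 W.
Convert the energy scale: 0.0385 MeV² = 3.85e-8 GeV².
Result: 3.85e-8 × 2.44e14 = 9.39e6 W.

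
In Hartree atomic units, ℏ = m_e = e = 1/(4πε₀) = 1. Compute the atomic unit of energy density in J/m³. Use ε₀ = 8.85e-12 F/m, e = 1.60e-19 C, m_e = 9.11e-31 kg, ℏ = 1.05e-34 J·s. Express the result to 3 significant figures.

Dimensional analysis gives u_au = E_h/a₀³ = m_e⁴e¹⁰/((4πε₀)⁵ℏ⁸).
E_h = 4.38e-18 J
a₀ = 5.26e-11 m
E_h/a₀³ = 3.01e13 J/m³

3.01e13 J/m³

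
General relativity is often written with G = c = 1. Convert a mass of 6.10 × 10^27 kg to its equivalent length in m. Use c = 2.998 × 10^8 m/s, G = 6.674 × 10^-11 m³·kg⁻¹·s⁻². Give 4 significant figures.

4.530 m

In G = c = 1 units mass has dimensions of length; the conversion factor is G/c².
6.10 × 10^27 kg × (G/c²) = 4.530 m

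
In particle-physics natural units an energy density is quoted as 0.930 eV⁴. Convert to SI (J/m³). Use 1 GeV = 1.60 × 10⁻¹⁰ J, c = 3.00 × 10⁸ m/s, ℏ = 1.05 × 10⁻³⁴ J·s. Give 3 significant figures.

[E]/[L]³ = [E]⁴/(ℏc)³; restore (ℏc)⁻³.
1 GeV⁴ → 1/(ℏc)³ × (1 GeV in J)⁴ = 2.10 × 10³⁷ J/m³.
Convert the energy scale: 0.930 eV⁴ = 9.30 × 10⁻³⁷ GeV⁴.
Result: 9.30 × 10⁻³⁷ × 2.10 × 10³⁷ = 19.5 J/m³.

19.5 J/m³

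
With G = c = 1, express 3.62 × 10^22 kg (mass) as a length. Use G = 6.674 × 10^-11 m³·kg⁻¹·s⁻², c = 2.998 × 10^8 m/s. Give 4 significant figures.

2.688 × 10^-5 m

In G = c = 1 units mass has dimensions of length; the conversion factor is G/c².
3.62 × 10^22 kg × (G/c²) = 2.688 × 10^-5 m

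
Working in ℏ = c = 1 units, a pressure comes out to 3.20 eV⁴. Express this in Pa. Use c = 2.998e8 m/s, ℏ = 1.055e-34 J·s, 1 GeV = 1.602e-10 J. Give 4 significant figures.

Pressure is [E]/[L]³ = [E]⁴/(ℏc)³.
1 GeV⁴ → 1/(ℏc)³ × (1 GeV in J)⁴ = 2.082e37 Pa.
Convert the energy scale: 3.20 eV⁴ = 3.20e-36 GeV⁴.
Result: 3.20e-36 × 2.082e37 = 66.61 Pa.

66.61 Pa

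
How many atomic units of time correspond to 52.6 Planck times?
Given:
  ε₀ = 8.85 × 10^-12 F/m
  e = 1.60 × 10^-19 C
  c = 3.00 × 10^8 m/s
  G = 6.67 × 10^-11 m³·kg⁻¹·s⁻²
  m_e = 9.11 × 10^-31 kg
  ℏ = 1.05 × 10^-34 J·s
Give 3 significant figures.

Planck time: t_P = √(ℏG/c⁵) = 5.37 × 10^-44 s
atomic unit of time: τ_au = (4πε₀)²ℏ³/(m_e e⁴) = 2.40 × 10^-17 s
52.6 × 5.37 × 10^-44 / 2.40 × 10^-17 = 1.18 × 10^-25

1.18 × 10^-25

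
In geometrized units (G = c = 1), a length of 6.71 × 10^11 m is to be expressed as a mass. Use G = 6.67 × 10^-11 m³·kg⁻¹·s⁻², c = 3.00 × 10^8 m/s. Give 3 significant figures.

9.05 × 10^38 kg

Length → mass via c²/G.
6.71 × 10^11 m × (c²/G) = 9.05 × 10^38 kg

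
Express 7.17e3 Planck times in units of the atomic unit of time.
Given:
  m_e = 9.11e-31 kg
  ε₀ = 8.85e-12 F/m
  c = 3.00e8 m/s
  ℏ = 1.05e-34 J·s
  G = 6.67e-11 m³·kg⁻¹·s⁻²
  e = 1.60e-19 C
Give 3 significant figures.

1.61e-23

Planck time: t_P = √(ℏG/c⁵) = 5.37e-44 s
atomic unit of time: τ_au = (4πε₀)²ℏ³/(m_e e⁴) = 2.40e-17 s
7.17e3 × 5.37e-44 / 2.40e-17 = 1.61e-23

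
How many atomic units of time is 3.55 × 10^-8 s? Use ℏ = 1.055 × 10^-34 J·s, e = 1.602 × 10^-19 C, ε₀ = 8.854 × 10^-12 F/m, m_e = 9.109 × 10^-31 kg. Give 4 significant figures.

atomic unit of time: τ_au = (4πε₀)²ℏ³/(m_e e⁴) = 2.423 × 10^-17 s.
3.55 × 10^-8 / 2.423 × 10^-17 = 1.465 × 10^9

1.465 × 10^9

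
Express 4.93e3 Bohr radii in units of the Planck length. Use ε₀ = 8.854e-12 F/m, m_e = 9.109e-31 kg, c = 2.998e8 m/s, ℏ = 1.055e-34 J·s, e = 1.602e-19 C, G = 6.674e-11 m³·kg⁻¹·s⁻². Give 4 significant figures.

Bohr radius: a₀ = 4πε₀ℏ²/(m_e e²) = 5.297e-11 m
Planck length: ℓ_P = √(ℏG/c³) = 1.616e-35 m
4.93e3 × 5.297e-11 / 1.616e-35 = 1.616e28

1.616e28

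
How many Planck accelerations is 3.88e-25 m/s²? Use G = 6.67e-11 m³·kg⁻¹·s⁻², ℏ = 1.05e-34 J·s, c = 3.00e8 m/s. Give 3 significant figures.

Planck acceleration: a_P = √(c⁷/(ℏG)) = 5.59e51 m/s².
3.88e-25 / 5.59e51 = 6.94e-77

6.94e-77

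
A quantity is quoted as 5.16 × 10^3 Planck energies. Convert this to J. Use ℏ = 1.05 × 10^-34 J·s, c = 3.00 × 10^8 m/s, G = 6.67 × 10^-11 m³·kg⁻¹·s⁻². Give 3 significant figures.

1.01 × 10^13 J

One Planck energy: E_P = √(ℏc⁵/G) = 1.96 × 10^9 J.
5.16 × 10^3 × 1.96 × 10^9 J = 1.01 × 10^13 J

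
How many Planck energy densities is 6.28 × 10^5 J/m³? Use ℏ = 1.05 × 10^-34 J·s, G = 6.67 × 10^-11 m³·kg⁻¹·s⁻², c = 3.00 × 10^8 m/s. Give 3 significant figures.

1.34 × 10^-108

Planck energy density: u_P = c⁷/(ℏG²) = 4.68 × 10^113 J/m³.
6.28 × 10^5 / 4.68 × 10^113 = 1.34 × 10^-108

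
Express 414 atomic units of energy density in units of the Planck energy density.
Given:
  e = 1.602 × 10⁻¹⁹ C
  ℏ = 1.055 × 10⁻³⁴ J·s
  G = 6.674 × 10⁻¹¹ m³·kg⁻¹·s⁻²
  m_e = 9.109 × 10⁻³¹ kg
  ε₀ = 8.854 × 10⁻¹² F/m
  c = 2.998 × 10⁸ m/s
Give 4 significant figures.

atomic unit of energy density: u_au = E_h/a₀³ = m_e⁴e¹⁰/((4πε₀)⁵ℏ⁸) = 2.929 × 10¹³ J/m³
Planck energy density: u_P = c⁷/(ℏG²) = 4.632 × 10¹¹³ J/m³
414 × 2.929 × 10¹³ / 4.632 × 10¹¹³ = 2.618 × 10⁻⁹⁸

2.618 × 10⁻⁹⁸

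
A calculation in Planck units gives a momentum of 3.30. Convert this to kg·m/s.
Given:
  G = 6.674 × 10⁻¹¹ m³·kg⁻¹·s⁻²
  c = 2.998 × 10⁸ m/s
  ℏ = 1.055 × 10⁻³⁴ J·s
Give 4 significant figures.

21.54 kg·m/s

One Planck momentum: p_P = √(ℏc³/G) = 6.527 kg·m/s.
3.30 × 6.527 kg·m/s = 21.54 kg·m/s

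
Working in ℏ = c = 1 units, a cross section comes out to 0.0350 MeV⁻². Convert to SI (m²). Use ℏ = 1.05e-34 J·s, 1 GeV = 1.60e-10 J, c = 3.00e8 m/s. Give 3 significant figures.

1.36e-27 m²

Area is [L]² = [E]⁻²·(ℏc)²; restore (ℏc)².
1 GeV⁻² → (ℏc)² × (1 GeV in J)⁻² = 3.88e-32 m².
Convert the energy scale: 0.0350 MeV⁻² = 3.50e4 GeV⁻².
Result: 3.50e4 × 3.88e-32 = 1.36e-27 m².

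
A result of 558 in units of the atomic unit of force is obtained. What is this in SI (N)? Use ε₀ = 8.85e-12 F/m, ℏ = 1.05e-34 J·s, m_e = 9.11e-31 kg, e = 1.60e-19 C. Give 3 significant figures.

One atomic unit of force: F_au = E_h/a₀ = m_e²e⁶/((4πε₀)³ℏ⁴) = 8.33e-8 N.
558 × 8.33e-8 N = 4.65e-5 N

4.65e-5 N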